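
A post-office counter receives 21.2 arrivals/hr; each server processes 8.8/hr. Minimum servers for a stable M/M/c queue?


Stability requires cμ > λ ⇔ c > λ/μ.
λ/μ = 21.2/8.8 = 2.4091
Minimum integer c = ⌊2.4091⌋ + 1 = 3
Check: 3·8.8 = 26.40 > 21.2, while 2·8.8 = 17.60 ≤ 21.2

Final: 3 servers


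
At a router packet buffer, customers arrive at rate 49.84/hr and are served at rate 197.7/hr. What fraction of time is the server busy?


ρ = λ/μ = 49.84/197.7 = 0.2521

Final: 0.2521


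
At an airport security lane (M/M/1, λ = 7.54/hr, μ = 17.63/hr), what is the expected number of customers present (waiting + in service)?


ρ = λ/μ = 7.54/17.63 = 0.4277
L = ρ/(1−ρ) = 0.4277/(1 − 0.4277) = 0.4277/0.5723 = 0.7473

Final: 0.7473


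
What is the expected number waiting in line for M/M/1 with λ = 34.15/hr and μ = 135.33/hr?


ρ = 34.15/135.33 = 0.2523
Lq = ρ²/(1−ρ) = 0.06368/0.7477 = 0.08517

Final: 0.08517


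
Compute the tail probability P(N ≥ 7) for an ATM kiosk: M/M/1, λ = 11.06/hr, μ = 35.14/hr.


ρ = 11.06/35.14 = 0.3147
P(N ≥ n) = ρ^n = 0.3147^7 = 0.0003060

Final: 0.0003060


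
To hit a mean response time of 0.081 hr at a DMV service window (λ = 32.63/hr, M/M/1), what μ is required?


W = 1/(μ−λ) ⇒ μ − λ = 1/W = 1/0.081 = 12.3457
μ = λ + 1/W = 32.63 + 12.3457 = 44.9757 per hr

Final: 44.9757 /hr


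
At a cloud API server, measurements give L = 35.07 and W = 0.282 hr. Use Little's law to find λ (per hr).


λ = L/W = 35.07/0.282 = 124.3617 /hr

Final: 124.3617 /hr


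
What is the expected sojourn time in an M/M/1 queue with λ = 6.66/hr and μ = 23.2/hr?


W = 1/(μ−λ) = 1/(23.2 − 6.66) = 1/16.54 = 0.06046 hr

Final: 0.06046 hr


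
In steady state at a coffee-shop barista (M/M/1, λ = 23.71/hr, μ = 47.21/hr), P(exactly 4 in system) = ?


ρ = 23.71/47.21 = 0.5022
P_n = (1−ρ)·ρ^n = (1 − 0.5022)·0.5022^4 = 0.4978·0.063619 = 0.031668

Final: 0.031668


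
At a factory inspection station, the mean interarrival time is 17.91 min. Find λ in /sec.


λ = 1/(interarrival time) in consistent units.
1 second = 0.0166667 min, so λ = 0.0166667/17.91 = 0.0009306 per second

Final: 0.0009306 /sec


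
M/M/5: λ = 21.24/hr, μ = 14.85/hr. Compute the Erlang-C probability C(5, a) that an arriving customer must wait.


a = λ/μ = 1.4303; ρ = a/5 = 0.2861
P₀ = 0.238942 (from M/M/c formula)
C(c,a) = [a^c/(c!(1−ρ))]·P₀ = [5.98605/(120·0.7139)]·0.238942
= 0.06987·0.238942 = 0.016695

Final: 0.016695


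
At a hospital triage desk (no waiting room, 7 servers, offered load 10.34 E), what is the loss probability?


B(c,a) = (a^c/c!) / Σ_{k=0}^{c} a^k/k!
a^7/7! = 2507.340033
Σ terms (k=0..7): 1.00000 + 10.34000 + 53.45780 + 184.25122 + 476.28940 + 984.96647 + 1697.42555 + 2507.34003 = 5915.070474
B = 2507.340033/5915.070474 = 0.423890

Final: 0.423890


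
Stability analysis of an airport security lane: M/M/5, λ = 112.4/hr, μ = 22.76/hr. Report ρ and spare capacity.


Total capacity cμ = 5·22.76 = 113.80/hr
ρ = λ/(cμ) = 112.4/113.80 = 0.9877
Stable ⇔ ρ < 1: YES
Spare capacity = cμ − λ = 113.80 − 112.4 = 1.40/hr

Final: ρ = 0.9877; stable; margin = 1.40/hr


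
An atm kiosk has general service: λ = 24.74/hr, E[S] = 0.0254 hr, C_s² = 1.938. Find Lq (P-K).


ρ = λ·E[S] = 24.74·0.0254 = 0.6284
Lq = ρ²(1+C_s²)/(2(1−ρ)) = 0.3949·(1+1.938)/(2·0.3716)
= 0.3949·2.9380/0.7432 = 1.56102

Final: 1.56102


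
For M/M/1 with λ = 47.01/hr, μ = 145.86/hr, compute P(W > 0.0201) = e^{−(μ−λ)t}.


W ~ Exponential(μ−λ) for M/M/1.
μ − λ = 145.86 − 47.01 = 98.8500
P(W > t) = e^{−(μ−λ)t} = e^{−1.9869} = 0.137122

Final: 0.137122


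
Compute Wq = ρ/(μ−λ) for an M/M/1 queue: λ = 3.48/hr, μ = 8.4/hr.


ρ = 3.48/8.4 = 0.4143
Wq = ρ/(μ−λ) = 0.4143/(8.4 − 3.48) = 0.4143/4.92 = 0.08420 hr

Final: 0.08420 hr


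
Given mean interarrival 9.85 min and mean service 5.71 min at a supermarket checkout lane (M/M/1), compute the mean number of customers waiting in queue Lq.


λ = 60/9.85 = 6.0914 /hr
μ = 60/5.71 = 10.5079 /hr
ρ = λ/μ = 6.0914/10.5079 = 0.5797
Lq = ρ²/(1−ρ) = 0.3360/0.4203 = 0.7995

Final: 0.7995


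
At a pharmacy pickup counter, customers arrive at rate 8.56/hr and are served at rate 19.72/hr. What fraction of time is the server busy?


ρ = λ/μ = 8.56/19.72 = 0.4341

Final: 0.4341


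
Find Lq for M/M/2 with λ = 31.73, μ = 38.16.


a = λ/μ = 0.8315; ρ = a/2 = 0.4157
P₀ = 0.412679
Lq = P₀·a^c·ρ / (c!·(1−ρ)²) = 0.412679·0.69139·0.4157/(2·0.34135)
= 0.17376

Final: 0.17376


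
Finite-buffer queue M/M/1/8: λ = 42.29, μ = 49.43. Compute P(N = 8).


ρ = λ/μ = 42.29/49.43 = 0.8556
P_K = (1−ρ)ρ^K/(1−ρ^(K+1)) = (0.1444·0.287063)/(1 − 0.245597)
= 0.041465/0.754403 = 0.054964

Final: 0.054964


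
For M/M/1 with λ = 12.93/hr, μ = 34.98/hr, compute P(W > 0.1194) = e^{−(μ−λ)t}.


W ~ Exponential(μ−λ) for M/M/1.
μ − λ = 34.98 − 12.93 = 22.0500
P(W > t) = e^{−(μ−λ)t} = e^{−2.6328} = 0.071879

Final: 0.071879


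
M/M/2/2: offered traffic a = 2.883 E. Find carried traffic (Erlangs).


B(2,2.883) = 0.516970 (Erlang-B)
Carried load = a(1 − B) = 2.883·(1 − 0.516970) = 2.883·0.483030 = 1.3926 E

Final: 1.3926 Erlangs


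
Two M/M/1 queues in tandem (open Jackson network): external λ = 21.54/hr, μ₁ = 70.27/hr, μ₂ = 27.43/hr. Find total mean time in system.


Each node sees arrival rate λ = 21.54/hr (tandem ⇒ throughput preserved).
W₁ = 1/(μ₁−λ) = 1/(70.27−21.54) = 0.02052 hr
W₂ = 1/(μ₂−λ) = 1/(27.43−21.54) = 0.16978 hr
W_total = W₁ + W₂ = 0.02052 + 0.16978 = 0.19030 hr

Final: 0.19030 hr


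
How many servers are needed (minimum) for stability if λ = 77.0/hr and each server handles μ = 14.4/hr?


Stability requires cμ > λ ⇔ c > λ/μ.
λ/μ = 77.0/14.4 = 5.3472
Minimum integer c = ⌊5.3472⌋ + 1 = 6
Check: 6·14.4 = 86.40 > 77.0, while 5·14.4 = 72.00 ≤ 77.0

Final: 6 servers


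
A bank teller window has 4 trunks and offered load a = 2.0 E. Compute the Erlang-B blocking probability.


B(c,a) = (a^c/c!) / Σ_{k=0}^{c} a^k/k!
a^4/4! = 0.666667
Σ terms (k=0..4): 1.00000 + 2.00000 + 2.00000 + 1.33333 + 0.66667 = 7.000000
B = 0.666667/7.000000 = 0.095238

Final: 0.095238


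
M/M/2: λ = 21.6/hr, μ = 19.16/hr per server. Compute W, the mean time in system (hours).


a = 1.1273; ρ = 0.5637; P₀ = 0.279039
Lq = P₀·a^c·ρ/(c!(1−ρ)²) = 0.52500
Wq = Lq/λ = 0.52500/21.6 = 0.02431 hr
W = Wq + 1/μ = 0.02431 + 0.05219 = 0.07650 hr

Final: 0.07650 hr


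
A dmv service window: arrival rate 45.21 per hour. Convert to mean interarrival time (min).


Mean interarrival time = 1/λ = 1/45.21 hour = 0.02212 hour
In minutes: 0.02212 × 60 = 1.3271 min

Final: 1.3271 min


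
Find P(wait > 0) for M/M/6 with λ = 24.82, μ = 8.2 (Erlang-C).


a = λ/μ = 3.0268; ρ = a/6 = 0.5045
P₀ = 0.047620 (from M/M/c formula)
C(c,a) = [a^c/(c!(1−ρ))]·P₀ = [769.00214/(720·0.4955)]·0.047620
= 2.15539·0.047620 = 0.102641

Final: 0.102641


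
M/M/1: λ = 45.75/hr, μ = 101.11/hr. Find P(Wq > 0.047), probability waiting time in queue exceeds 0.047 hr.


ρ = 45.75/101.11 = 0.4525
P(Wq > t) = ρ·e^{−(μ−λ)t} = 0.4525·e^{−2.6019}
= 0.4525·0.074131 = 0.033543

Final: 0.033543


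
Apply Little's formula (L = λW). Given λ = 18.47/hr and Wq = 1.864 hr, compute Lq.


Lq = λWq = 18.47·1.864 = 34.4281

Final: 34.4281


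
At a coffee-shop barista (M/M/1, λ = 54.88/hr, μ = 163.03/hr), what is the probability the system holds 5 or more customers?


ρ = 54.88/163.03 = 0.3366
P(N ≥ n) = ρ^n = 0.3366^5 = 0.004322

Final: 0.004322


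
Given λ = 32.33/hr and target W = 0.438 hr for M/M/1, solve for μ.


W = 1/(μ−λ) ⇒ μ − λ = 1/W = 1/0.438 = 2.2831
μ = λ + 1/W = 32.33 + 2.2831 = 34.6131 per hr

Final: 34.6131 /hr


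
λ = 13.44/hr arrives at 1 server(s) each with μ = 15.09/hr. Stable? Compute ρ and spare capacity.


Total capacity cμ = 1·15.09 = 15.09/hr
ρ = λ/(cμ) = 13.44/15.09 = 0.8907
Stable ⇔ ρ < 1: YES
Spare capacity = cμ − λ = 15.09 − 13.44 = 1.65/hr

Final: ρ = 0.8907; stable; margin = 1.65/hr


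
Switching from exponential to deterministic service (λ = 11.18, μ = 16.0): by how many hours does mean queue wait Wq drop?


ρ = 11.18/16.0 = 0.6987
Wq(M/M/1) = ρ/(μ−λ) = 0.6987/4.82 = 0.14497 hr
Wq(M/D/1) = ρ/(2(μ−λ)) = 0.07248 hr
Savings = 0.14497 − 0.07248 = 0.07248 hr

Final: 0.07248 hr


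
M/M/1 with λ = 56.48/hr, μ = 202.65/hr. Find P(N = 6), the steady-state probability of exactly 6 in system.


ρ = 56.48/202.65 = 0.2787
P_n = (1−ρ)·ρ^n = (1 − 0.2787)·0.2787^6 = 0.7213·0.0004687 = 0.0003381

Final: 0.0003381


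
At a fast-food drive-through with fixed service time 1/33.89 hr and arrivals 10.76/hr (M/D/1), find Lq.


ρ = 10.76/33.89 = 0.3175
M/D/1: Lq = ρ²/(2(1−ρ)) = 0.1008/(2·0.6825) = 0.07385

Final: 0.07385


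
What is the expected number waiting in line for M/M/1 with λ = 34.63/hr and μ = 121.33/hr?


ρ = 34.63/121.33 = 0.2854
Lq = ρ²/(1−ρ) = 0.08146/0.7146 = 0.1140

Final: 0.1140


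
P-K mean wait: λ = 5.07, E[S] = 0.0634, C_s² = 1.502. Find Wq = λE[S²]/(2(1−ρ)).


ρ = λ·E[S] = 5.07·0.0634 = 0.3214
E[S²] = E[S]²(1+C_s²) = 0.0634²·(1+1.502) = 0.010057
Wq = λ·E[S²]/(2(1−ρ)) = 5.07·0.010057/(2·0.6786) = 0.03757 hr

Final: 0.03757 hr


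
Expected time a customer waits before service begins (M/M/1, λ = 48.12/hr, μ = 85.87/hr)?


ρ = 48.12/85.87 = 0.5604
Wq = ρ/(μ−λ) = 0.5604/(85.87 − 48.12) = 0.5604/37.75 = 0.01484 hr

Final: 0.01484 hr


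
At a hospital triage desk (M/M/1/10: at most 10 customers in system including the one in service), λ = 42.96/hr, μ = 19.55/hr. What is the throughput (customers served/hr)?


ρ = 2.1974; P_K = (1−ρ)ρ^10/(1−ρ^11) = 0.545020
λ_eff = λ(1 − P_K) = 42.96·(1 − 0.545020) = 42.96·0.454980 = 19.5459 /hr

Final: 19.5459 /hr


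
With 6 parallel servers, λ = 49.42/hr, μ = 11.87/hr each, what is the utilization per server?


ρ = λ/(cμ) = 49.42/(6·11.87) = 49.42/71.22 = 0.6939

Final: 0.6939


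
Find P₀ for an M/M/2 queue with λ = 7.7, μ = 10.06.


a = λ/μ = 7.7/10.06 = 0.7654; ρ = a/c = 0.3827
Σ_{k=0}^{1} a^k/k! (terms k=0..1) = 1.00000 + 0.76541 = 1.76541
Tail: a^2/(2!(1−ρ)) = 0.58585/(2·0.6173) = 0.47453
P₀ = 1/(1.76541 + 0.47453) = 1/2.23994 = 0.446441

Final: 0.446441


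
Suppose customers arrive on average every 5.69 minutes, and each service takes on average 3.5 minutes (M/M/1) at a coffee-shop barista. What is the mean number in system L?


λ = 60/5.69 = 10.5448 /hr
μ = 60/3.5 = 17.1429 /hr
ρ = λ/μ = 10.5448/17.1429 = 0.6151
L = ρ/(1−ρ) = 0.6151/0.3849 = 1.5982

Final: 1.5982


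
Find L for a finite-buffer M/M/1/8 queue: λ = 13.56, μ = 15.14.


ρ = 13.56/15.14 = 0.8956
L = ρ[1 − (K+1)ρ^K + Kρ^(K+1)] / [(1−ρ)(1−ρ^(K+1))]
Numerator: 0.8956·(1 − 9·0.414067 + 8·0.370855) = 0.215168
Denominator: (0.1044)·(0.629145) = 0.065657
L = 0.215168/0.065657 = 3.2771

Final: 3.2771


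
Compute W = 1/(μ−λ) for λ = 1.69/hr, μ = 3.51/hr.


W = 1/(μ−λ) = 1/(3.51 − 1.69) = 1/1.82 = 0.5495 hr

Final: 0.5495 hr


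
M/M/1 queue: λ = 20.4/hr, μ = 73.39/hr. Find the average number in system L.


ρ = λ/μ = 20.4/73.39 = 0.2780
L = ρ/(1−ρ) = 0.2780/(1 − 0.2780) = 0.2780/0.7220 = 0.3850

Final: 0.3850


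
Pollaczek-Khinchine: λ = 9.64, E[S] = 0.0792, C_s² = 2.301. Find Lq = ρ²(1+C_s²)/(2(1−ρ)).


ρ = λ·E[S] = 9.64·0.0792 = 0.7635
Lq = ρ²(1+C_s²)/(2(1−ρ)) = 0.5829·(1+2.301)/(2·0.2365)
= 0.5829·3.3010/0.4730 = 4.06787

Final: 4.06787


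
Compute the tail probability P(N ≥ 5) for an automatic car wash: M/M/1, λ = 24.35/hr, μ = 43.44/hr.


ρ = 24.35/43.44 = 0.5605
P(N ≥ n) = ρ^n = 0.5605^5 = 0.055341

Final: 0.055341


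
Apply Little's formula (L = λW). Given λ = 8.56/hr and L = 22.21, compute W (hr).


W = L/λ = 22.21/8.56 = 2.5946 hr

Final: 2.5946 hr


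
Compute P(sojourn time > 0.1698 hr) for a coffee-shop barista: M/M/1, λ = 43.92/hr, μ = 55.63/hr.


W ~ Exponential(μ−λ) for M/M/1.
μ − λ = 55.63 − 43.92 = 11.7100
P(W > t) = e^{−(μ−λ)t} = e^{−1.9884} = 0.136920

Final: 0.136920


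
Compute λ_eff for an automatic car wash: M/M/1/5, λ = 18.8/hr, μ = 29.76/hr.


ρ = 0.6317; P_K = (1−ρ)ρ^5/(1−ρ^6) = 0.039566
λ_eff = λ(1 − P_K) = 18.8·(1 − 0.039566) = 18.8·0.960434 = 18.0562 /hr

Final: 18.0562 /hr


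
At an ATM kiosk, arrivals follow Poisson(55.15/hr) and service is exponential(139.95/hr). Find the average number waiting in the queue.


ρ = 55.15/139.95 = 0.3941
Lq = ρ²/(1−ρ) = 0.1553/0.6059 = 0.2563

Final: 0.2563


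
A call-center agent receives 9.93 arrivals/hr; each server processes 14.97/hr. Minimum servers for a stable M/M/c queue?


Stability requires cμ > λ ⇔ c > λ/μ.
λ/μ = 9.93/14.97 = 0.6633
Minimum integer c = ⌊0.6633⌋ + 1 = 1
Check: 1·14.97 = 14.97 > 9.93, while 0·14.97 = 0.00 ≤ 9.93

Final: 1 servers


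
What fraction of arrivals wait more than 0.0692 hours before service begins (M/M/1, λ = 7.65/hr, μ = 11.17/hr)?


ρ = 7.65/11.17 = 0.6849
P(Wq > t) = ρ·e^{−(μ−λ)t} = 0.6849·e^{−0.2436}
= 0.6849·0.783814 = 0.536811

Final: 0.536811


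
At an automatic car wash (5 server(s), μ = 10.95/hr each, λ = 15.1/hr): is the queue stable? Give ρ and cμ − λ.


Total capacity cμ = 5·10.95 = 54.75/hr
ρ = λ/(cμ) = 15.1/54.75 = 0.2758
Stable ⇔ ρ < 1: YES
Spare capacity = cμ − λ = 54.75 − 15.1 = 39.65/hr

Final: ρ = 0.2758; stable; margin = 39.65/hr


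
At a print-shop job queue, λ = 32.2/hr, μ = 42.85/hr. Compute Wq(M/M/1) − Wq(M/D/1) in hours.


ρ = 32.2/42.85 = 0.7515
Wq(M/M/1) = ρ/(μ−λ) = 0.7515/10.65 = 0.07056 hr
Wq(M/D/1) = ρ/(2(μ−λ)) = 0.03528 hr
Savings = 0.07056 − 0.03528 = 0.03528 hr

Final: 0.03528 hr


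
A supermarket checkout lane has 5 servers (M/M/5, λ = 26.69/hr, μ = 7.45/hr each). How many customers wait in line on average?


a = λ/μ = 3.5826; ρ = a/5 = 0.7165
P₀ = 0.023324
Lq = P₀·a^c·ρ / (c!·(1−ρ)²) = 0.023324·590.14877·0.7165/(120·0.08037)
= 1.02265

Final: 1.02265


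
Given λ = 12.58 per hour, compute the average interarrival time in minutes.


Mean interarrival time = 1/λ = 1/12.58 hour = 0.07949 hour
In minutes: 0.07949 × 60 = 4.7695 min

Final: 4.7695 min


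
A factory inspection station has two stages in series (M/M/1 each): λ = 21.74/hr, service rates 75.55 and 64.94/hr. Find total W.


Each node sees arrival rate λ = 21.74/hr (tandem ⇒ throughput preserved).
W₁ = 1/(μ₁−λ) = 1/(75.55−21.74) = 0.01858 hr
W₂ = 1/(μ₂−λ) = 1/(64.94−21.74) = 0.02315 hr
W_total = W₁ + W₂ = 0.01858 + 0.02315 = 0.04173 hr

Final: 0.04173 hr


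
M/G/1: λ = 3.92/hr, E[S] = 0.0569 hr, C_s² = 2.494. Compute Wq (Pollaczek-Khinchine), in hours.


ρ = λ·E[S] = 3.92·0.0569 = 0.2230
E[S²] = E[S]²(1+C_s²) = 0.0569²·(1+2.494) = 0.011312
Wq = λ·E[S²]/(2(1−ρ)) = 3.92·0.011312/(2·0.7770) = 0.02854 hr

Final: 0.02854 hr


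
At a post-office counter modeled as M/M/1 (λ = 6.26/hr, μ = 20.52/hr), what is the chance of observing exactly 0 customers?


ρ = 6.26/20.52 = 0.3051
P_n = (1−ρ)·ρ^n = (1 − 0.3051)·0.3051^0 = 0.6949·1.000000 = 0.694932

Final: 0.694932


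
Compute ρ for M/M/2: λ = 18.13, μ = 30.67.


ρ = λ/(cμ) = 18.13/(2·30.67) = 18.13/61.34 = 0.2956

Final: 0.2956


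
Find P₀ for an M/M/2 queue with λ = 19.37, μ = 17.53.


a = λ/μ = 19.37/17.53 = 1.1050; ρ = a/c = 0.5525
Σ_{k=0}^{1} a^k/k! (terms k=0..1) = 1.00000 + 1.10496 = 2.10496
Tail: a^2/(2!(1−ρ)) = 1.22094/(2·0.4475) = 1.36413
P₀ = 1/(2.10496 + 1.36413) = 1/3.46909 = 0.288260

Final: 0.288260


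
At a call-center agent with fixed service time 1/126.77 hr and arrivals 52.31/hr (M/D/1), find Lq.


ρ = 52.31/126.77 = 0.4126
M/D/1: Lq = ρ²/(2(1−ρ)) = 0.1703/(2·0.5874) = 0.14494

Final: 0.14494


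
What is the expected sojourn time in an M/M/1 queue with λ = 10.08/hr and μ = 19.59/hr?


W = 1/(μ−λ) = 1/(19.59 − 10.08) = 1/9.51 = 0.1052 hr

Final: 0.1052 hr


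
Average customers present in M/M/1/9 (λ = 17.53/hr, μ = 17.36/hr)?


ρ = 17.53/17.36 = 1.0098
L = ρ[1 − (K+1)ρ^K + Kρ^(K+1)] / [(1−ρ)(1−ρ^(K+1))]
Numerator: 1.0098·(1 − 10·1.091666 + 9·1.102356) = 0.004591
Denominator: (-0.009793)·(-0.102356) = 0.001002
L = 0.004591/0.001002 = 4.5804

Final: 4.5804


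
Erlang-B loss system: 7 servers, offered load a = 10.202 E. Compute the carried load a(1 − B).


B(7,10.202) = 0.417939 (Erlang-B)
Carried load = a(1 − B) = 10.202·(1 − 0.417939) = 10.202·0.582061 = 5.9382 E

Final: 5.9382 Erlangs


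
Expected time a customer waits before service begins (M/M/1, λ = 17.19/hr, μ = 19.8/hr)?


ρ = 17.19/19.8 = 0.8682
Wq = ρ/(μ−λ) = 0.8682/(19.8 − 17.19) = 0.8682/2.61 = 0.3326 hr

Final: 0.3326 hr


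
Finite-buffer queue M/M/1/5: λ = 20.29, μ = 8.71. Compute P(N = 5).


ρ = λ/μ = 20.29/8.71 = 2.3295
P_K = (1−ρ)ρ^K/(1−ρ^(K+1)) = (-1.3295·68.599265)/(1 − 159.802420)
= -91.203155/-158.802420 = 0.574318

Final: 0.574318


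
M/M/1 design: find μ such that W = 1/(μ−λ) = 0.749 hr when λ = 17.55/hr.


W = 1/(μ−λ) ⇒ μ − λ = 1/W = 1/0.749 = 1.3351
μ = λ + 1/W = 17.55 + 1.3351 = 18.8851 per hr

Final: 18.8851 /hr


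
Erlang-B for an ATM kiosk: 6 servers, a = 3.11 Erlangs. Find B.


B(c,a) = (a^c/c!) / Σ_{k=0}^{c} a^k/k!
a^6/6! = 1.256695
Σ terms (k=0..6): 1.00000 + 3.11000 + 4.83605 + 5.01337 + 3.89790 + 2.42449 + 1.25669 = 21.538505
B = 1.256695/21.538505 = 0.058346

Final: 0.058346


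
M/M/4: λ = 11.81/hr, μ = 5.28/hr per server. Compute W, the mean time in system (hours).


a = 2.2367; ρ = 0.5592; P₀ = 0.100309
Lq = P₀·a^c·ρ/(c!(1−ρ)²) = 0.30105
Wq = Lq/λ = 0.30105/11.81 = 0.02549 hr
W = Wq + 1/μ = 0.02549 + 0.18939 = 0.21488 hr

Final: 0.21488 hr


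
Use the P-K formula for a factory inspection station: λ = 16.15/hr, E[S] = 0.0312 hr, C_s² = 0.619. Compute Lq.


ρ = λ·E[S] = 16.15·0.0312 = 0.5039
Lq = ρ²(1+C_s²)/(2(1−ρ)) = 0.2539·(1+0.619)/(2·0.4961)
= 0.2539·1.6190/0.9922 = 0.41427

Final: 0.41427


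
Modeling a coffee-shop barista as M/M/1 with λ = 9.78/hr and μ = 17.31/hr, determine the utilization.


ρ = λ/μ = 9.78/17.31 = 0.5650

Final: 0.5650


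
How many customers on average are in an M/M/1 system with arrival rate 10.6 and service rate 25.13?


ρ = λ/μ = 10.6/25.13 = 0.4218
L = ρ/(1−ρ) = 0.4218/(1 − 0.4218) = 0.4218/0.5782 = 0.7295

Final: 0.7295


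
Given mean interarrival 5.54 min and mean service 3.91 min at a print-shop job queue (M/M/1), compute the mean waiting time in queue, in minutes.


λ = 60/5.54 = 10.8303 /hr
μ = 60/3.91 = 15.3453 /hr
ρ = λ/μ = 10.8303/15.3453 = 0.7058
Wq = ρ/(μ−λ) = 0.7058/(15.3453−10.8303) = 0.15632 hr
In minutes: 0.15632·60 = 9.379 min

Final: 9.379 min


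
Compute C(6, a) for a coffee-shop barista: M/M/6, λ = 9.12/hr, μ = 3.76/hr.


a = λ/μ = 2.4255; ρ = a/6 = 0.4043
P₀ = 0.088013 (from M/M/c formula)
C(c,a) = [a^c/(c!(1−ρ))]·P₀ = [203.63009/(720·0.5957)]·0.088013
= 0.47473·0.088013 = 0.041783

Final: 0.041783


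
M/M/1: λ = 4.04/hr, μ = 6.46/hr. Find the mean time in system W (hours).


W = 1/(μ−λ) = 1/(6.46 − 4.04) = 1/2.42 = 0.4132 hr

Final: 0.4132 hr


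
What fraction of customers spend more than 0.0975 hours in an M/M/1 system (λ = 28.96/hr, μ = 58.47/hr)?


W ~ Exponential(μ−λ) for M/M/1.
μ − λ = 58.47 − 28.96 = 29.5100
P(W > t) = e^{−(μ−λ)t} = e^{−2.8772} = 0.056291

Final: 0.056291


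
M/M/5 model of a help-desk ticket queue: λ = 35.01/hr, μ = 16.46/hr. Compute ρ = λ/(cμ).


ρ = λ/(cμ) = 35.01/(5·16.46) = 35.01/82.30 = 0.4254

Final: 0.4254


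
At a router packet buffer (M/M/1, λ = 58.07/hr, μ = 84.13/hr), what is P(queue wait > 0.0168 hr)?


ρ = 58.07/84.13 = 0.6902
P(Wq > t) = ρ·e^{−(μ−λ)t} = 0.6902·e^{−0.4378}
= 0.6902·0.645450 = 0.445516

Final: 0.445516


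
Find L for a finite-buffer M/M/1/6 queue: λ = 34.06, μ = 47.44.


ρ = 34.06/47.44 = 0.7180
L = ρ[1 − (K+1)ρ^K + Kρ^(K+1)] / [(1−ρ)(1−ρ^(K+1))]
Numerator: 0.7180·(1 − 7·0.136962 + 6·0.098333) = 0.453223
Denominator: (0.2820)·(0.901667) = 0.254307
L = 0.453223/0.254307 = 1.7822

Final: 1.7822


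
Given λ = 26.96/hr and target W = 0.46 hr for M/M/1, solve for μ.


W = 1/(μ−λ) ⇒ μ − λ = 1/W = 1/0.46 = 2.1739
μ = λ + 1/W = 26.96 + 2.1739 = 29.1339 per hr

Final: 29.1339 /hr


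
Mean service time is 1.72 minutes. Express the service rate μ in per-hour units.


μ = 1/(service time) in consistent units.
1 hour = 60 min, so μ = 60/1.72 = 34.8837 per hour

Final: 34.8837 /hr


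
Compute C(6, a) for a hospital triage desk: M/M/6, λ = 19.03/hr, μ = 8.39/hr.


a = λ/μ = 2.2682; ρ = a/6 = 0.3780
P₀ = 0.103173 (from M/M/c formula)
C(c,a) = [a^c/(c!(1−ρ))]·P₀ = [136.16358/(720·0.6220)]·0.103173
= 0.30406·0.103173 = 0.031371

Final: 0.031371


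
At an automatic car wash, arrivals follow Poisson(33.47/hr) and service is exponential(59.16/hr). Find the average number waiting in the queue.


ρ = 33.47/59.16 = 0.5658
Lq = ρ²/(1−ρ) = 0.3201/0.4342 = 0.7371

Final: 0.7371


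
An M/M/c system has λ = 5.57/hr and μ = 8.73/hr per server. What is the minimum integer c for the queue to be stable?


Stability requires cμ > λ ⇔ c > λ/μ.
λ/μ = 5.57/8.73 = 0.6380
Minimum integer c = ⌊0.6380⌋ + 1 = 1
Check: 1·8.73 = 8.73 > 5.57, while 0·8.73 = 0.00 ≤ 5.57

Final: 1 servers


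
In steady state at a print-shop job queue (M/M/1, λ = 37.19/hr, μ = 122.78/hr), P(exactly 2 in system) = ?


ρ = 37.19/122.78 = 0.3029
P_n = (1−ρ)·ρ^n = (1 − 0.3029)·0.3029^2 = 0.6971·0.091748 = 0.063958

Final: 0.063958


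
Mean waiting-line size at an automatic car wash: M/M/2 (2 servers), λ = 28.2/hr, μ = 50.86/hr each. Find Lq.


a = λ/μ = 0.5545; ρ = a/2 = 0.2772
P₀ = 0.565887
Lq = P₀·a^c·ρ / (c!·(1−ρ)²) = 0.565887·0.30743·0.2772/(2·0.52239)
= 0.04616

Final: 0.04616


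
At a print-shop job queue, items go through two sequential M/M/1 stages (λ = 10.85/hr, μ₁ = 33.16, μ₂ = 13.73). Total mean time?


Each node sees arrival rate λ = 10.85/hr (tandem ⇒ throughput preserved).
W₁ = 1/(μ₁−λ) = 1/(33.16−10.85) = 0.04482 hr
W₂ = 1/(μ₂−λ) = 1/(13.73−10.85) = 0.34722 hr
W_total = W₁ + W₂ = 0.04482 + 0.34722 = 0.39205 hr

Final: 0.39205 hr


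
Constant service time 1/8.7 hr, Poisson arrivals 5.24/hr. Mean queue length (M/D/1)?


ρ = 5.24/8.7 = 0.6023
M/D/1: Lq = ρ²/(2(1−ρ)) = 0.3628/(2·0.3977) = 0.45608

Final: 0.45608


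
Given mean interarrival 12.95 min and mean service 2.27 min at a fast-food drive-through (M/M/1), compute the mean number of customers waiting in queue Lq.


λ = 60/12.95 = 4.6332 /hr
μ = 60/2.27 = 26.4317 /hr
ρ = λ/μ = 4.6332/26.4317 = 0.1753
Lq = ρ²/(1−ρ) = 0.03073/0.8247 = 0.03726

Final: 0.03726


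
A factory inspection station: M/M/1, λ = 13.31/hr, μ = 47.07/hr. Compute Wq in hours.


ρ = 13.31/47.07 = 0.2828
Wq = ρ/(μ−λ) = 0.2828/(47.07 − 13.31) = 0.2828/33.76 = 0.008376 hr

Final: 0.008376 hr


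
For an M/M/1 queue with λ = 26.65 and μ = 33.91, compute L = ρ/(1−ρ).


ρ = λ/μ = 26.65/33.91 = 0.7859
L = ρ/(1−ρ) = 0.7859/(1 − 0.7859) = 0.7859/0.2141 = 3.6708

Final: 3.6708


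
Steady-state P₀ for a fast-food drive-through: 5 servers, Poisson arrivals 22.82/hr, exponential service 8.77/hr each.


a = λ/μ = 22.82/8.77 = 2.6021; ρ = a/c = 0.5204
Σ_{k=0}^{4} a^k/k! (terms k=0..4) = 1.00000 + 2.60205 + 3.38534 + 2.93628 + 1.91009 = 11.83375
Tail: a^5/(5!(1−ρ)) = 119.28346/(120·0.4796) = 2.07267
P₀ = 1/(11.83375 + 2.07267) = 1/13.90642 = 0.071909

Final: 0.071909


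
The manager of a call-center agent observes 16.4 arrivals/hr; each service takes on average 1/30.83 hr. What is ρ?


ρ = λ/μ = 16.4/30.83 = 0.5319

Final: 0.5319


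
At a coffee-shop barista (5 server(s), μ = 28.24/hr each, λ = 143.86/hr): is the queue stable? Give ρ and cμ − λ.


Total capacity cμ = 5·28.24 = 141.20/hr
ρ = λ/(cμ) = 143.86/141.20 = 1.0188
Stable ⇔ ρ < 1: NO
Spare capacity = cμ − λ = 141.20 − 143.86 = -2.66/hr

Final: ρ = 1.0188; unstable; margin = -2.66/hr


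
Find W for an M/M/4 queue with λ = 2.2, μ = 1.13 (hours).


a = 1.9469; ρ = 0.4867; P₀ = 0.138153
Lq = P₀·a^c·ρ/(c!(1−ρ)²) = 0.15280
Wq = Lq/λ = 0.15280/2.2 = 0.06945 hr
W = Wq + 1/μ = 0.06945 + 0.88496 = 0.95441 hr

Final: 0.95441 hr


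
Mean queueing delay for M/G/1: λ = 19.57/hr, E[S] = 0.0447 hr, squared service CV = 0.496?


ρ = λ·E[S] = 19.57·0.0447 = 0.8748
E[S²] = E[S]²(1+C_s²) = 0.0447²·(1+0.496) = 0.002989
Wq = λ·E[S²]/(2(1−ρ)) = 19.57·0.002989/(2·0.1252) = 0.23358 hr

Final: 0.23358 hr


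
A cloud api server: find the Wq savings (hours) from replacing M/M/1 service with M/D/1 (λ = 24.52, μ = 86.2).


ρ = 24.52/86.2 = 0.2845
Wq(M/M/1) = ρ/(μ−λ) = 0.2845/61.68 = 0.004612 hr
Wq(M/D/1) = ρ/(2(μ−λ)) = 0.002306 hr
Savings = 0.004612 − 0.002306 = 0.002306 hr

Final: 0.002306 hr


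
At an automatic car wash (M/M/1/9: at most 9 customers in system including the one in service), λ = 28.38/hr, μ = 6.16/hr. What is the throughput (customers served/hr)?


ρ = 4.6071; P_K = (1−ρ)ρ^9/(1−ρ^10) = 0.782946
λ_eff = λ(1 − P_K) = 28.38·(1 − 0.782946) = 28.38·0.217054 = 6.1600 /hr

Final: 6.1600 /hr


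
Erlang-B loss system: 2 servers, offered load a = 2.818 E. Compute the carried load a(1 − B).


B(2,2.818) = 0.509794 (Erlang-B)
Carried load = a(1 − B) = 2.818·(1 − 0.509794) = 2.818·0.490206 = 1.3814 E

Final: 1.3814 Erlangs


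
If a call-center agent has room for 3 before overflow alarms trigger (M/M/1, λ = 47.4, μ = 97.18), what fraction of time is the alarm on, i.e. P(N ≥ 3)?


ρ = 47.4/97.18 = 0.4878
P(N ≥ n) = ρ^n = 0.4878^3 = 0.116039

Final: 0.116039


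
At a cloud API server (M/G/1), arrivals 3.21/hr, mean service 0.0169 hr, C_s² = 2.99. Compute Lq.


ρ = λ·E[S] = 3.21·0.0169 = 0.05425
Lq = ρ²(1+C_s²)/(2(1−ρ)) = 0.002943·(1+2.99)/(2·0.9458)
= 0.002943·3.9900/1.8915 = 0.006208

Final: 0.006208


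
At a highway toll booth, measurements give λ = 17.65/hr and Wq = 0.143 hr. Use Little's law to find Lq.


Lq = λWq = 17.65·0.143 = 2.5239

Final: 2.5239


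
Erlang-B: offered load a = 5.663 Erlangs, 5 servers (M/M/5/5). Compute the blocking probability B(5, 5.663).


B(c,a) = (a^c/c!) / Σ_{k=0}^{c} a^k/k!
a^5/5! = 48.534612
Σ terms (k=0..5): 1.00000 + 5.66300 + 16.03478 + 30.26833 + 42.85239 + 48.53461 = 144.353110
B = 48.534612/144.353110 = 0.336221

Final: 0.336221


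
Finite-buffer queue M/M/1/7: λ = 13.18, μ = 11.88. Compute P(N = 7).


ρ = λ/μ = 13.18/11.88 = 1.1094
P_K = (1−ρ)ρ^K/(1−ρ^(K+1)) = (-0.1094·2.068677)/(1 − 2.295048)
= -0.226370/-1.295048 = 0.174797

Final: 0.174797


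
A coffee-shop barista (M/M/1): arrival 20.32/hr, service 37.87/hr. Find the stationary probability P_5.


ρ = 20.32/37.87 = 0.5366
P_n = (1−ρ)·ρ^n = (1 − 0.5366)·0.5366^5 = 0.4634·0.044478 = 0.020612

Final: 0.020612


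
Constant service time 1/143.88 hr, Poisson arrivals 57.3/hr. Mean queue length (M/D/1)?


ρ = 57.3/143.88 = 0.3982
M/D/1: Lq = ρ²/(2(1−ρ)) = 0.1586/(2·0.6018) = 0.13178

Final: 0.13178


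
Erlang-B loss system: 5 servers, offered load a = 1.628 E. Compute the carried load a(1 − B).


B(5,1.628) = 0.018833 (Erlang-B)
Carried load = a(1 − B) = 1.628·(1 − 0.018833) = 1.628·0.981167 = 1.5973 E

Final: 1.5973 Erlangs


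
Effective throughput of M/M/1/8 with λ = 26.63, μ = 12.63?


ρ = 2.1085; P_K = (1−ρ)ρ^8/(1−ρ^9) = 0.526362
λ_eff = λ(1 − P_K) = 26.63·(1 − 0.526362) = 26.63·0.473638 = 12.6130 /hr

Final: 12.6130 /hr


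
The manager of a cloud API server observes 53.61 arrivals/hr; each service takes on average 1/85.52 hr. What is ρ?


ρ = λ/μ = 53.61/85.52 = 0.6269

Final: 0.6269


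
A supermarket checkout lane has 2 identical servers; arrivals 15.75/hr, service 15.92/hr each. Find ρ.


ρ = λ/(cμ) = 15.75/(2·15.92) = 15.75/31.84 = 0.4947

Final: 0.4947


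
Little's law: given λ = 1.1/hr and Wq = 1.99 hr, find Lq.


Lq = λWq = 1.1·1.99 = 2.1890

Final: 2.1890


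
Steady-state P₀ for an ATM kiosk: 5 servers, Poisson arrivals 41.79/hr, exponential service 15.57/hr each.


a = λ/μ = 41.79/15.57 = 2.6840; ρ = a/c = 0.5368
Σ_{k=0}^{4} a^k/k! (terms k=0..4) = 1.00000 + 2.68401 + 3.60195 + 3.22255 + 2.16234 = 12.67085
Tail: a^5/(5!(1−ρ)) = 139.28963/(120·0.4632) = 2.50594
P₀ = 1/(12.67085 + 2.50594) = 1/15.17679 = 0.065890

Final: 0.065890


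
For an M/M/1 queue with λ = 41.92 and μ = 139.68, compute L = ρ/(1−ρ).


ρ = λ/μ = 41.92/139.68 = 0.3001
L = ρ/(1−ρ) = 0.3001/(1 − 0.3001) = 0.3001/0.6999 = 0.4288

Final: 0.4288


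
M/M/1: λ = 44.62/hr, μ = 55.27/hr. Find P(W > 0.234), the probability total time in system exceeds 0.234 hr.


W ~ Exponential(μ−λ) for M/M/1.
μ − λ = 55.27 − 44.62 = 10.6500
P(W > t) = e^{−(μ−λ)t} = e^{−2.4921} = 0.082736

Final: 0.082736


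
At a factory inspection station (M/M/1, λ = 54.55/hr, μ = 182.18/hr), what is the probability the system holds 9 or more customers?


ρ = 54.55/182.18 = 0.2994
P(N ≥ n) = ρ^n = 0.2994^9 = 0.00001935

Final: 0.00001935


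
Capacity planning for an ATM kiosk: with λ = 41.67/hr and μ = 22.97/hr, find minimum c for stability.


Stability requires cμ > λ ⇔ c > λ/μ.
λ/μ = 41.67/22.97 = 1.8141
Minimum integer c = ⌊1.8141⌋ + 1 = 2
Check: 2·22.97 = 45.94 > 41.67, while 1·22.97 = 22.97 ≤ 41.67

Final: 2 servers


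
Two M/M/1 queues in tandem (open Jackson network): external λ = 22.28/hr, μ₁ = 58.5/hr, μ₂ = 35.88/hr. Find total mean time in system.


Each node sees arrival rate λ = 22.28/hr (tandem ⇒ throughput preserved).
W₁ = 1/(μ₁−λ) = 1/(58.5−22.28) = 0.02761 hr
W₂ = 1/(μ₂−λ) = 1/(35.88−22.28) = 0.07353 hr
W_total = W₁ + W₂ = 0.02761 + 0.07353 = 0.10114 hr

Final: 0.10114 hr


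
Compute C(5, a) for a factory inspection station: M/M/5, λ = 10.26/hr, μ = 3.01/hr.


a = λ/μ = 3.4086; ρ = a/5 = 0.6817
P₀ = 0.028992 (from M/M/c formula)
C(c,a) = [a^c/(c!(1−ρ))]·P₀ = [460.15519/(120·0.3183)]·0.028992
= 12.04825·0.028992 = 0.349307

Final: 0.349307


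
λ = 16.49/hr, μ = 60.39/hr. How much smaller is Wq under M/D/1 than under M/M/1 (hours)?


ρ = 16.49/60.39 = 0.2731
Wq(M/M/1) = ρ/(μ−λ) = 0.2731/43.90 = 0.006220 hr
Wq(M/D/1) = ρ/(2(μ−λ)) = 0.003110 hr
Savings = 0.006220 − 0.003110 = 0.003110 hr

Final: 0.003110 hr


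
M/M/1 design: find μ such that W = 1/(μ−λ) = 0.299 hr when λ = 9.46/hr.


W = 1/(μ−λ) ⇒ μ − λ = 1/W = 1/0.299 = 3.3445
μ = λ + 1/W = 9.46 + 3.3445 = 12.8045 per hr

Final: 12.8045 /hr


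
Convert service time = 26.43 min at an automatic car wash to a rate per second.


μ = 1/(service time) in consistent units.
1 second = 0.0166667 min, so μ = 0.0166667/26.43 = 0.0006306 per second

Final: 0.0006306 /sec


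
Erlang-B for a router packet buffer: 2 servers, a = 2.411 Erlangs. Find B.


B(c,a) = (a^c/c!) / Σ_{k=0}^{c} a^k/k!
a^2/2! = 2.906461
Σ terms (k=0..2): 1.00000 + 2.41100 + 2.90646 = 6.317461
B = 2.906461/6.317461 = 0.460068

Final: 0.460068


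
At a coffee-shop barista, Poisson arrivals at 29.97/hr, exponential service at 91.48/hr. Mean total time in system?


W = 1/(μ−λ) = 1/(91.48 − 29.97) = 1/61.51 = 0.01626 hr

Final: 0.01626 hr


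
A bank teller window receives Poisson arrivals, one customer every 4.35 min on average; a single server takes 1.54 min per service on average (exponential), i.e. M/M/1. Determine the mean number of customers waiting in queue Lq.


λ = 60/4.35 = 13.7931 /hr
μ = 60/1.54 = 38.9610 /hr
ρ = λ/μ = 13.7931/38.9610 = 0.3540
Lq = ρ²/(1−ρ) = 0.1253/0.6460 = 0.1940

Final: 0.1940


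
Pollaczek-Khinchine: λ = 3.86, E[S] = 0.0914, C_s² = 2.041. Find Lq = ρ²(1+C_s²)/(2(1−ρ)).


ρ = λ·E[S] = 3.86·0.0914 = 0.3528
Lq = ρ²(1+C_s²)/(2(1−ρ)) = 0.1245·(1+2.041)/(2·0.6472)
= 0.1245·3.0410/1.2944 = 0.29243

Final: 0.29243


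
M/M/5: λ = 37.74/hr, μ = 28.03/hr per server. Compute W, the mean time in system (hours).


a = 1.3464; ρ = 0.2693; P₀ = 0.259941
Lq = P₀·a^c·ρ/(c!(1−ρ)²) = 0.004834
Wq = Lq/λ = 0.004834/37.74 = 0.0001281 hr
W = Wq + 1/μ = 0.0001281 + 0.03568 = 0.03580 hr

Final: 0.03580 hr


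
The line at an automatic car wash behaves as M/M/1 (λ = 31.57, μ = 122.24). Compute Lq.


ρ = 31.57/122.24 = 0.2583
Lq = ρ²/(1−ρ) = 0.06670/0.7417 = 0.08992

Final: 0.08992


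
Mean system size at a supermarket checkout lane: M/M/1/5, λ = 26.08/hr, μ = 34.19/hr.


ρ = 26.08/34.19 = 0.7628
L = ρ[1 − (K+1)ρ^K + Kρ^(K+1)] / [(1−ρ)(1−ρ^(K+1))]
Numerator: 0.7628·(1 − 6·0.258251 + 5·0.196993) = 0.332166
Denominator: (0.2372)·(0.803007) = 0.190476
L = 0.332166/0.190476 = 1.7439

Final: 1.7439


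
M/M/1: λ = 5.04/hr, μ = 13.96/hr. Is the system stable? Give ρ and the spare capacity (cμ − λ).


Total capacity cμ = 1·13.96 = 13.96/hr
ρ = λ/(cμ) = 5.04/13.96 = 0.3610
Stable ⇔ ρ < 1: YES
Spare capacity = cμ − λ = 13.96 − 5.04 = 8.92/hr

Final: ρ = 0.3610; stable; margin = 8.92/hr


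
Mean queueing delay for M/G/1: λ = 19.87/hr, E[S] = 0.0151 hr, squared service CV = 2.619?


ρ = λ·E[S] = 19.87·0.0151 = 0.3000
E[S²] = E[S]²(1+C_s²) = 0.0151²·(1+2.619) = 0.0008252
Wq = λ·E[S²]/(2(1−ρ)) = 19.87·0.0008252/(2·0.7000) = 0.01171 hr

Final: 0.01171 hr


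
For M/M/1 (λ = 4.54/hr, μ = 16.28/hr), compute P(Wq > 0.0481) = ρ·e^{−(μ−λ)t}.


ρ = 4.54/16.28 = 0.2789
P(Wq > t) = ρ·e^{−(μ−λ)t} = 0.2789·e^{−0.5647}
= 0.2789·0.568534 = 0.158547

Final: 0.158547


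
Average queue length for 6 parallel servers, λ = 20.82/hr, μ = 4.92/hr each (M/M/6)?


a = λ/μ = 4.2317; ρ = a/6 = 0.7053
P₀ = 0.012731
Lq = P₀·a^c·ρ / (c!·(1−ρ)²) = 0.012731·5742.40388·0.7053/(720·0.08686)
= 0.82450

Final: 0.82450


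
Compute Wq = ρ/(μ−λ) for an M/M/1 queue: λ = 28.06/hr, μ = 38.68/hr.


ρ = 28.06/38.68 = 0.7254
Wq = ρ/(μ−λ) = 0.7254/(38.68 − 28.06) = 0.7254/10.62 = 0.06831 hr

Final: 0.06831 hr


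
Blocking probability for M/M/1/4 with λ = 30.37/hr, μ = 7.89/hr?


ρ = λ/μ = 30.37/7.89 = 3.8492
P_K = (1−ρ)ρ^K/(1−ρ^(K+1)) = (-2.8492·219.518514)/(1 − 844.965435)
= -625.446920/-843.965435 = 0.741081

Final: 0.741081


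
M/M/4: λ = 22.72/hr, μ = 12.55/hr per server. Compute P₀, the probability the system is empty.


a = λ/μ = 22.72/12.55 = 1.8104; ρ = a/c = 0.4526
Σ_{k=0}^{3} a^k/k! (terms k=0..3) = 1.00000 + 1.81036 + 1.63870 + 0.98888 = 5.43794
Tail: a^4/(4!(1−ρ)) = 10.74134/(24·0.5474) = 0.81759
P₀ = 1/(5.43794 + 0.81759) = 1/6.25552 = 0.159859

Final: 0.159859


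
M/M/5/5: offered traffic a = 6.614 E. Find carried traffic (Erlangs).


B(5,6.614) = 0.401166 (Erlang-B)
Carried load = a(1 − B) = 6.614·(1 − 0.401166) = 6.614·0.598834 = 3.9607 E

Final: 3.9607 Erlangs


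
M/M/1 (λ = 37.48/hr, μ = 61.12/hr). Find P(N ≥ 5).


ρ = 37.48/61.12 = 0.6132
P(N ≥ n) = ρ^n = 0.6132^5 = 0.086712

Final: 0.086712


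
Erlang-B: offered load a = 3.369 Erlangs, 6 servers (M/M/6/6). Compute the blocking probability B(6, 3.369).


B(c,a) = (a^c/c!) / Σ_{k=0}^{c} a^k/k!
a^6/6! = 2.030830
Σ terms (k=0..6): 1.00000 + 3.36900 + 5.67508 + 6.37312 + 5.36776 + 3.61679 + 2.03083 = 27.432577
B = 2.030830/27.432577 = 0.074030

Final: 0.074030


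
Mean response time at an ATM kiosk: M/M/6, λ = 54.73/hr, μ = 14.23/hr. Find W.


a = 3.8461; ρ = 0.6410; P₀ = 0.019850
Lq = P₀·a^c·ρ/(c!(1−ρ)²) = 0.44388
Wq = Lq/λ = 0.44388/54.73 = 0.008110 hr
W = Wq + 1/μ = 0.008110 + 0.07027 = 0.07838 hr

Final: 0.07838 hr


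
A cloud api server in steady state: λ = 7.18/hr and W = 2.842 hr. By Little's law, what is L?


L = λW = 7.18·2.842 = 20.4056

Final: 20.4056


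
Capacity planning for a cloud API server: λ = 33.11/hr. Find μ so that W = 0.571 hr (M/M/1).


W = 1/(μ−λ) ⇒ μ − λ = 1/W = 1/0.571 = 1.7513
μ = λ + 1/W = 33.11 + 1.7513 = 34.8613 per hr

Final: 34.8613 /hr


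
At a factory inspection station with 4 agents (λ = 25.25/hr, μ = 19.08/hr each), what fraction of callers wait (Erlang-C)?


a = λ/μ = 1.3234; ρ = a/4 = 0.3308
P₀ = 0.264810 (from M/M/c formula)
C(c,a) = [a^c/(c!(1−ρ))]·P₀ = [3.06713/(24·0.6692)]·0.264810
= 0.19098·0.264810 = 0.050574

Final: 0.050574


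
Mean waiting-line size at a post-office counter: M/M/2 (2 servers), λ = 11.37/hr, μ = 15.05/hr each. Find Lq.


a = λ/μ = 0.7555; ρ = a/2 = 0.3777
P₀ = 0.451652
Lq = P₀·a^c·ρ / (c!·(1−ρ)²) = 0.451652·0.57075·0.3777/(2·0.38721)
= 0.12574

Final: 0.12574


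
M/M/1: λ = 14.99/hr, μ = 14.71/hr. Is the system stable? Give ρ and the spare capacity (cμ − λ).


Total capacity cμ = 1·14.71 = 14.71/hr
ρ = λ/(cμ) = 14.99/14.71 = 1.0190
Stable ⇔ ρ < 1: NO
Spare capacity = cμ − λ = 14.71 − 14.99 = -0.28/hr

Final: ρ = 1.0190; unstable; margin = -0.28/hr


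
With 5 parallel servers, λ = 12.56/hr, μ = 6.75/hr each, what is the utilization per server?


ρ = λ/(cμ) = 12.56/(5·6.75) = 12.56/33.75 = 0.3721

Final: 0.3721


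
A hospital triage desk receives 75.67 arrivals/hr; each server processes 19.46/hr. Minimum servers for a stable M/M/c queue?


Stability requires cμ > λ ⇔ c > λ/μ.
λ/μ = 75.67/19.46 = 3.8885
Minimum integer c = ⌊3.8885⌋ + 1 = 4
Check: 4·19.46 = 77.84 > 75.67, while 3·19.46 = 58.38 ≤ 75.67

Final: 4 servers


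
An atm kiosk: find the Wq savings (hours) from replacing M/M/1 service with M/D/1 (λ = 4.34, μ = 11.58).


ρ = 4.34/11.58 = 0.3748
Wq(M/M/1) = ρ/(μ−λ) = 0.3748/7.24 = 0.05177 hr
Wq(M/D/1) = ρ/(2(μ−λ)) = 0.02588 hr
Savings = 0.05177 − 0.02588 = 0.02588 hr

Final: 0.02588 hr


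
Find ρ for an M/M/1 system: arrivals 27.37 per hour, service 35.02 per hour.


ρ = λ/μ = 27.37/35.02 = 0.7816

Final: 0.7816


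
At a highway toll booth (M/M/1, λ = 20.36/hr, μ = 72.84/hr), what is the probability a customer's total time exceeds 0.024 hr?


W ~ Exponential(μ−λ) for M/M/1.
μ − λ = 72.84 − 20.36 = 52.4800
P(W > t) = e^{−(μ−λ)t} = e^{−1.2595} = 0.283790

Final: 0.283790


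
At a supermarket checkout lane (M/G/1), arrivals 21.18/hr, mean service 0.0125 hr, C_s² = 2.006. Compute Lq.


ρ = λ·E[S] = 21.18·0.0125 = 0.2647
Lq = ρ²(1+C_s²)/(2(1−ρ)) = 0.07009·(1+2.006)/(2·0.7352)
= 0.07009·3.0060/1.4705 = 0.14328

Final: 0.14328


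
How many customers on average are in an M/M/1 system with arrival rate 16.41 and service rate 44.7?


ρ = λ/μ = 16.41/44.7 = 0.3671
L = ρ/(1−ρ) = 0.3671/(1 − 0.3671) = 0.3671/0.6329 = 0.5801

Final: 0.5801
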